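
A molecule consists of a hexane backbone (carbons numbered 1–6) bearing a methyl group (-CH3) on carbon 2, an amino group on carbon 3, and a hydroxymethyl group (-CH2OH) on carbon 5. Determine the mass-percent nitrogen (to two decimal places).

Atom tally by fragment:
  CH3 → C:1 H:3
  CH(CH3) → C:2 H:4
  CH(NH2) → C:1 H:3 N:1
  CH2 → C:1 H:2
  CH(CH2OH) → C:2 H:4 O:1
  CH3 → C:1 H:3
Element totals:
  C: 8
  H: 19
  N: 1
  O: 1
Molecular formula: C8H19NO.
Molar mass = 145.246 g/mol.
Mass from N: 1 × 14.007 = 14.007 g/mol.
%N = 14.007 / 145.246 × 100 = 9.64%.

9.64%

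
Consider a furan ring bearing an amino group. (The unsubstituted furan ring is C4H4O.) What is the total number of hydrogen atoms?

5

Atom tally by fragment:
  furan ring core → C:4 H:4 O:1
  (− 1 ring H displaced by substituents)
  + NH2 → N:1 H:2
Element totals:
  C: 4
  H: 5
  N: 1
  O: 1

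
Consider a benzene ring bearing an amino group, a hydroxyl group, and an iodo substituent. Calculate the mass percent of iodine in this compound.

54.00%

Atom tally by fragment:
  benzene ring core → C:6 H:6
  (− 3 ring H displaced by substituents)
  + NH2 → N:1 H:2
  + OH → O:1 H:1
  + I → I:1
Element totals:
  C: 6
  H: 6
  I: 1
  N: 1
  O: 1
Molecular formula: C6H6INO.
Molar mass = 235.024 g/mol.
Mass from I: 1 × 126.904 = 126.904 g/mol.
%I = 126.904 / 235.024 × 100 = 54.00%.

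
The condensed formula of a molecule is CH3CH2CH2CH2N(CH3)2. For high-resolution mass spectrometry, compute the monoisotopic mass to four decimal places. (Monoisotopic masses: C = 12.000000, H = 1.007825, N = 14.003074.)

Atom tally by fragment:
  CH3 → C:1 H:3
  CH2 → C:1 H:2
  CH2 → C:1 H:2
  CH2N(CH3)2 → C:3 H:8 N:1
Element totals:
  C: 6
  H: 15
  N: 1
Molecular formula: C6H15N.
  M = 6(12.0) + 15(1.007825) + 14.003074
    = 72.000000 + 15.117375 + 14.003074 = 101.120449

101.1204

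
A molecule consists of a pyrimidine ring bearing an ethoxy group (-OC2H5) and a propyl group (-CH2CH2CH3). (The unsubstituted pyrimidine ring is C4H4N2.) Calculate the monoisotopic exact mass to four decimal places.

Atom tally by fragment:
  pyrimidine ring core → C:4 H:4 N:2
  (− 2 ring H displaced by substituents)
  + OC2H5 → C:2 H:5 O:1
  + CH2CH2CH3 → C:3 H:7
Element totals:
  C: 9
  H: 14
  N: 2
  O: 1
Molecular formula: C9H14N2O.
  M = 9(12.0) + 14(1.007825) + 2(14.003074) + 15.994915
    = 108.000000 + 14.109550 + 28.006148 + 15.994915 = 166.110613

166.1106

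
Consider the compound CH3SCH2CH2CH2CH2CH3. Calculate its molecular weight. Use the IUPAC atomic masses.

118.24 g/mol

Atom tally by fragment:
  CH3SCH2 → C:2 H:5 S:1
  CH2 → C:1 H:2
  CH2 → C:1 H:2
  CH2 → C:1 H:2
  CH3 → C:1 H:3
Element totals:
  C: 6
  H: 14
  S: 1
Molecular formula: C6H14S.
  M = 6(12.011) + 14(1.008) + 32.06
    = 72.066 + 14.112 + 32.060 = 118.238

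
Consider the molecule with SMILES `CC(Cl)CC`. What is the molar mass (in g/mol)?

92.57 g/mol

Atom tally by fragment:
  CH3 → C:1 H:3
  CH(Cl) → C:1 H:1 Cl:1
  CH2 → C:1 H:2
  CH3 → C:1 H:3
Element totals:
  C: 4
  H: 9
  Cl: 1
Molecular formula: C4H9Cl.
  M = 4(12.011) + 9(1.008) + 35.45
    = 48.044 + 9.072 + 35.450 = 92.566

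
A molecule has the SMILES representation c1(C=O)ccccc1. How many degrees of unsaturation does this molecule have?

5

Atom tally by fragment:
  benzene ring core → C:6 H:6
  (− 1 ring H displaced by substituents)
  + CHO → C:1 H:1 O:1
Element totals:
  C: 7
  H: 6
  O: 1
Molecular formula: C7H6O.
DoU = (2C + 2 + N − H − X) / 2 = (2·7 + 2 + 0 − 6 − 0) / 2 = 5.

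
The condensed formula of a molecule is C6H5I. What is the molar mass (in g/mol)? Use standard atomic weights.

204.01 g/mol

Atom tally by fragment:
  benzene ring core → C:6 H:6
  (− 1 ring H displaced by substituents)
  + I → I:1
Element totals:
  C: 6
  H: 5
  I: 1
Molecular formula: C6H5I.
  M = 6(12.011) + 5(1.008) + 126.904
    = 72.066 + 5.040 + 126.904 = 204.010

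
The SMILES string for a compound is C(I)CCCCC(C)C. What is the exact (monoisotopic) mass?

240.0375

Atom tally by fragment:
  ICH2 → C:1 H:2 I:1
  CH2 → C:1 H:2
  CH2 → C:1 H:2
  CH2 → C:1 H:2
  CH2 → C:1 H:2
  CH(CH3) → C:2 H:4
  CH3 → C:1 H:3
Element totals:
  C: 8
  H: 17
  I: 1
Molecular formula: C8H17I.
  M = 8(12.0) + 17(1.007825) + 126.904472
    = 96.000000 + 17.133025 + 126.904472 = 240.037497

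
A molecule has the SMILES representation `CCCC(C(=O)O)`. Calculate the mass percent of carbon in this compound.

58.80%

Atom tally by fragment:
  CH3 → C:1 H:3
  CH2 → C:1 H:2
  CH2 → C:1 H:2
  CH2COOH → C:2 H:3 O:2
Element totals:
  C: 5
  H: 10
  O: 2
Molecular formula: C5H10O2.
Molar mass = 102.133 g/mol.
Mass from C: 5 × 12.011 = 60.055 g/mol.
%C = 60.055 / 102.133 × 100 = 58.80%.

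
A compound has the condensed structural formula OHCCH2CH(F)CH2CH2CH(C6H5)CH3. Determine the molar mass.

208.28 g/mol

Element totals:
  C: 13
  H: 17
  F: 1
  O: 1
Molecular formula: C13H17FO.
  M = 13(12.011) + 17(1.008) + 18.998 + 15.999
    = 156.143 + 17.136 + 18.998 + 15.999 = 208.276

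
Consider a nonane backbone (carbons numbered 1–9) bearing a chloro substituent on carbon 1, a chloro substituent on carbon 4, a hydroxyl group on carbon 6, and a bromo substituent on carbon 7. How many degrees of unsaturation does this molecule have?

0

Atom tally by fragment:
  ClCH2 → C:1 H:2 Cl:1
  CH2 → C:1 H:2
  CH2 → C:1 H:2
  CH(Cl) → C:1 H:1 Cl:1
  CH2 → C:1 H:2
  CH(OH) → C:1 H:2 O:1
  CH(Br) → C:1 H:1 Br:1
  CH2 → C:1 H:2
  CH3 → C:1 H:3
Element totals:
  C: 9
  H: 17
  Br: 1
  Cl: 2
  O: 1
Molecular formula: C9H17BrCl2O.
DoU = (2C + 2 + N − H − X) / 2 = (2·9 + 2 + 0 − 17 − 3) / 2 = 0.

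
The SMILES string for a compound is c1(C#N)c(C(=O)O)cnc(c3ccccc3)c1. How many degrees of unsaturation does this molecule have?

11

Atom tally by fragment:
  pyridine ring core → C:5 H:5 N:1
  (− 3 ring H displaced by substituents)
  + CN → C:1 N:1
  + COOH → C:1 H:1 O:2
  + C6H5 → C:6 H:5
Element totals:
  C: 13
  H: 8
  N: 2
  O: 2
Molecular formula: C13H8N2O2.
DoU = (2C + 2 + N − H − X) / 2 = (2·13 + 2 + 2 − 8 − 0) / 2 = 11.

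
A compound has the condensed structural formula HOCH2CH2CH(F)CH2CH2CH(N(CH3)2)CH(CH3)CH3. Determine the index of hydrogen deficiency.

0

Atom tally by fragment:
  HOCH2CH2 → C:2 H:5 O:1
  CH(F) → C:1 H:1 F:1
  CH2 → C:1 H:2
  CH2 → C:1 H:2
  CH(N(CH3)2) → C:3 H:7 N:1
  CH(CH3) → C:2 H:4
  CH3 → C:1 H:3
Element totals:
  C: 11
  H: 24
  F: 1
  N: 1
  O: 1
Molecular formula: C11H24FNO.
DoU = (2C + 2 + N − H − X) / 2 = (2·11 + 2 + 1 − 24 − 1) / 2 = 0.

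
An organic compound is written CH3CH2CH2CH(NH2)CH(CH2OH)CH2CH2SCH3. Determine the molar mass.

Element totals:
  C: 9
  H: 21
  N: 1
  O: 1
  S: 1
Molecular formula: C9H21NOS.
  M = 9(12.011) + 21(1.008) + 14.007 + 15.999 + 32.06
    = 108.099 + 21.168 + 14.007 + 15.999 + 32.060 = 191.333

191.33 g/mol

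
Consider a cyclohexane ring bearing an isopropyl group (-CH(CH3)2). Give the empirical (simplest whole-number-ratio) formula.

Atom tally by fragment:
  cyclohexane ring core → C:6 H:12
  (− 1 ring H displaced by substituents)
  + CH(CH3)2 → C:3 H:7
Element totals:
  C: 9
  H: 18
Molecular formula: C9H18.
gcd of subscripts = 9; dividing each by 9:
  C: 9/9 = 1
  H: 18/9 = 2

CH2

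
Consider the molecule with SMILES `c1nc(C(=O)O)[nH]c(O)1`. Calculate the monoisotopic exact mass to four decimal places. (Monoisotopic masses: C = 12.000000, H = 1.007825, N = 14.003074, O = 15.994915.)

128.0222

Atom tally by fragment:
  imidazole ring core → C:3 H:4 N:2
  (− 2 ring H displaced by substituents)
  + COOH → C:1 H:1 O:2
  + OH → O:1 H:1
Element totals:
  C: 4
  H: 4
  N: 2
  O: 3
Molecular formula: C4H4N2O3.
  M = 4(12.0) + 4(1.007825) + 2(14.003074) + 3(15.994915)
    = 48.000000 + 4.031300 + 28.006148 + 47.984745 = 128.022193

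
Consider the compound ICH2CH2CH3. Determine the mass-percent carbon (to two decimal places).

21.20%

Element totals:
  C: 3
  H: 7
  I: 1
Molecular formula: C3H7I.
Molar mass = 169.993 g/mol.
Mass from C: 3 × 12.011 = 36.033 g/mol.
%C = 36.033 / 169.993 × 100 = 21.20%.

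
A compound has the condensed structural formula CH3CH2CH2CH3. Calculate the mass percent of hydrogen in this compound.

17.34%

Element totals:
  C: 4
  H: 10
Molecular formula: C4H10.
Molar mass = 58.124 g/mol.
Mass from H: 10 × 1.008 = 10.080 g/mol.
%H = 10.080 / 58.124 × 100 = 17.34%.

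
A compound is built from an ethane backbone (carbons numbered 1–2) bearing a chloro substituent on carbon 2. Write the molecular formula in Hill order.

Atom tally by fragment:
  CH3 → C:1 H:3
  CH2Cl → C:1 H:2 Cl:1
Element totals:
  C: 2
  H: 5
  Cl: 1

C2H5Cl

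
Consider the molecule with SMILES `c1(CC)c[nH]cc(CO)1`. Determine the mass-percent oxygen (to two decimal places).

Atom tally by fragment:
  pyrrole ring core → C:4 H:5 N:1
  (− 2 ring H displaced by substituents)
  + C2H5 → C:2 H:5
  + CH2OH → C:1 H:3 O:1
Element totals:
  C: 7
  H: 11
  N: 1
  O: 1
Molecular formula: C7H11NO.
Molar mass = 125.171 g/mol.
Mass from O: 1 × 15.999 = 15.999 g/mol.
%O = 15.999 / 125.171 × 100 = 12.78%.

12.78%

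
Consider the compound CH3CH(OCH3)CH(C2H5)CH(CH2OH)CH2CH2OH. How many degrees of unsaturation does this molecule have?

Atom tally by fragment:
  CH3 → C:1 H:3
  CH(OCH3) → C:2 H:4 O:1
  CH(C2H5) → C:3 H:6
  CH(CH2OH) → C:2 H:4 O:1
  CH2CH2OH → C:2 H:5 O:1
Element totals:
  C: 10
  H: 22
  O: 3
Molecular formula: C10H22O3.
DoU = (2C + 2 + N − H − X) / 2 = (2·10 + 2 + 0 − 22 − 0) / 2 = 0.

0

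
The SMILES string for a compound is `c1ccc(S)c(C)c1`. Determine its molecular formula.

C7H8S

Atom tally by fragment:
  benzene ring core → C:6 H:6
  (− 2 ring H displaced by substituents)
  + SH → S:1 H:1
  + CH3 → C:1 H:3
Element totals:
  C: 7
  H: 8
  S: 1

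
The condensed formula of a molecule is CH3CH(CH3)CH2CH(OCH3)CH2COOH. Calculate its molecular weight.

160.21 g/mol

Element totals:
  C: 8
  H: 16
  O: 3
Molecular formula: C8H16O3.
  M = 8(12.011) + 16(1.008) + 3(15.999)
    = 96.088 + 16.128 + 47.997 = 160.213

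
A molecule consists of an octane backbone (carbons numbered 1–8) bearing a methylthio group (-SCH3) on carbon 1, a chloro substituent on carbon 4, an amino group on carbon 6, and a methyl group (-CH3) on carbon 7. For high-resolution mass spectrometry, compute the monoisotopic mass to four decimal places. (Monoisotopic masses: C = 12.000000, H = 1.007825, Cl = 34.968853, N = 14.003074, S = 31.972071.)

Atom tally by fragment:
  CH3SCH2 → C:2 H:5 S:1
  CH2 → C:1 H:2
  CH2 → C:1 H:2
  CH(Cl) → C:1 H:1 Cl:1
  CH2 → C:1 H:2
  CH(NH2) → C:1 H:3 N:1
  CH(CH3) → C:2 H:4
  CH3 → C:1 H:3
Element totals:
  C: 10
  H: 22
  Cl: 1
  N: 1
  S: 1
Molecular formula: C10H22ClNS.
  M = 10(12.0) + 22(1.007825) + 34.968853 + 14.003074 + 31.972071
    = 120.000000 + 22.172150 + 34.968853 + 14.003074 + 31.972071 = 223.116148

223.1161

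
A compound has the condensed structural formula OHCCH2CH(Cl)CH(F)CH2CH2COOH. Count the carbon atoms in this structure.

Atom tally by fragment:
  OHCCH2 → C:2 H:3 O:1
  CH(Cl) → C:1 H:1 Cl:1
  CH(F) → C:1 H:1 F:1
  CH2 → C:1 H:2
  CH2COOH → C:2 H:3 O:2
Element totals:
  C: 7
  H: 10
  Cl: 1
  F: 1
  O: 3

7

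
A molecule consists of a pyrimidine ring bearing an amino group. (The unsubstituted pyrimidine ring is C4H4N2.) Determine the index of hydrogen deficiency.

4

Atom tally by fragment:
  pyrimidine ring core → C:4 H:4 N:2
  (− 1 ring H displaced by substituents)
  + NH2 → N:1 H:2
Element totals:
  C: 4
  H: 5
  N: 3
Molecular formula: C4H5N3.
DoU = (2C + 2 + N − H − X) / 2 = (2·4 + 2 + 3 − 5 − 0) / 2 = 4.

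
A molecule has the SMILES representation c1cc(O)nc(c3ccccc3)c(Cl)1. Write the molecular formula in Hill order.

Atom tally by fragment:
  pyridine ring core → C:5 H:5 N:1
  (− 3 ring H displaced by substituents)
  + OH → O:1 H:1
  + C6H5 → C:6 H:5
  + Cl → Cl:1
Element totals:
  C: 11
  H: 8
  Cl: 1
  N: 1
  O: 1

C11H8ClNO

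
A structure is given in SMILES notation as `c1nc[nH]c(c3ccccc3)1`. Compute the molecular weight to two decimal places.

144.18 g/mol

Atom tally by fragment:
  imidazole ring core → C:3 H:4 N:2
  (− 1 ring H displaced by substituents)
  + C6H5 → C:6 H:5
Element totals:
  C: 9
  H: 8
  N: 2
Molecular formula: C9H8N2.
  M = 9(12.011) + 8(1.008) + 2(14.007)
    = 108.099 + 8.064 + 28.014 = 144.177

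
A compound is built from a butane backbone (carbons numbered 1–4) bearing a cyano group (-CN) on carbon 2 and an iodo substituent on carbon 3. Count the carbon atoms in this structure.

5

Atom tally by fragment:
  CH3 → C:1 H:3
  CH(CN) → C:2 H:1 N:1
  CH(I) → C:1 H:1 I:1
  CH3 → C:1 H:3
Element totals:
  C: 5
  H: 8
  I: 1
  N: 1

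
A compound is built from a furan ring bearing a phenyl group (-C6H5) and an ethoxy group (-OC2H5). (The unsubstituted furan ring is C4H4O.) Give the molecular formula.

Atom tally by fragment:
  furan ring core → C:4 H:4 O:1
  (− 2 ring H displaced by substituents)
  + C6H5 → C:6 H:5
  + OC2H5 → C:2 H:5 O:1
Element totals:
  C: 12
  H: 12
  O: 2

C12H12O2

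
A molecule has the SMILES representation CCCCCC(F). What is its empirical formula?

C6H13F

Atom tally by fragment:
  CH3 → C:1 H:3
  CH2 → C:1 H:2
  CH2 → C:1 H:2
  CH2 → C:1 H:2
  CH2 → C:1 H:2
  CH2F → C:1 H:2 F:1
Element totals:
  C: 6
  H: 13
  F: 1
Molecular formula: C6H13F.
gcd of subscripts (6, 1, 13) = 1, so the empirical formula equals the molecular formula.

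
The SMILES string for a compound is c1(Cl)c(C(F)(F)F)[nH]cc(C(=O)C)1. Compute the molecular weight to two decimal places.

Atom tally by fragment:
  pyrrole ring core → C:4 H:5 N:1
  (− 3 ring H displaced by substituents)
  + Cl → Cl:1
  + CF3 → C:1 F:3
  + COCH3 → C:2 H:3 O:1
Element totals:
  C: 7
  H: 5
  Cl: 1
  F: 3
  N: 1
  O: 1
Molecular formula: C7H5ClF3NO.
  M = 7(12.011) + 5(1.008) + 35.45 + 3(18.998) + 14.007 + 15.999
    = 84.077 + 5.040 + 35.450 + 56.994 + 14.007 + 15.999 = 211.567

211.57 g/mol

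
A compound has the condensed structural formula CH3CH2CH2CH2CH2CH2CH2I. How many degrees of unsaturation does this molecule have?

Atom tally by fragment:
  CH3 → C:1 H:3
  CH2 → C:1 H:2
  CH2 → C:1 H:2
  CH2 → C:1 H:2
  CH2 → C:1 H:2
  CH2 → C:1 H:2
  CH2I → C:1 H:2 I:1
Element totals:
  C: 7
  H: 15
  I: 1
Molecular formula: C7H15I.
DoU = (2C + 2 + N − H − X) / 2 = (2·7 + 2 + 0 − 15 − 1) / 2 = 0.

0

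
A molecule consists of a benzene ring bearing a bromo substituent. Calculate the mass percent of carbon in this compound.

Atom tally by fragment:
  benzene ring core → C:6 H:6
  (− 1 ring H displaced by substituents)
  + Br → Br:1
Element totals:
  C: 6
  H: 5
  Br: 1
Molecular formula: C6H5Br.
Molar mass = 157.010 g/mol.
Mass from C: 6 × 12.011 = 72.066 g/mol.
%C = 72.066 / 157.010 × 100 = 45.90%.

45.90%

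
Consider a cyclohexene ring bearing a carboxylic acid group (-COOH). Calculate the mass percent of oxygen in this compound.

Atom tally by fragment:
  cyclohexene ring core → C:6 H:10
  (− 1 ring H displaced by substituents)
  + COOH → C:1 H:1 O:2
Element totals:
  C: 7
  H: 10
  O: 2
Molecular formula: C7H10O2.
Molar mass = 126.155 g/mol.
Mass from O: 2 × 15.999 = 31.998 g/mol.
%O = 31.998 / 126.155 × 100 = 25.36%.

25.36%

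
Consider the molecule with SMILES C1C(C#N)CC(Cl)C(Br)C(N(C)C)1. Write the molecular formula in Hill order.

C9H14BrClN2

Atom tally by fragment:
  cyclohexane ring core → C:6 H:12
  (− 4 ring H displaced by substituents)
  + CN → C:1 N:1
  + Cl → Cl:1
  + Br → Br:1
  + N(CH3)2 → N:1 C:2 H:6
Element totals:
  C: 9
  H: 14
  Br: 1
  Cl: 1
  N: 2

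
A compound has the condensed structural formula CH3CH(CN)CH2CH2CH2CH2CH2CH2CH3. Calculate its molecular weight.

Atom tally by fragment:
  CH3 → C:1 H:3
  CH(CN) → C:2 H:1 N:1
  CH2 → C:1 H:2
  CH2 → C:1 H:2
  CH2 → C:1 H:2
  CH2 → C:1 H:2
  CH2 → C:1 H:2
  CH2 → C:1 H:2
  CH3 → C:1 H:3
Element totals:
  C: 10
  H: 19
  N: 1
Molecular formula: C10H19N.
  M = 10(12.011) + 19(1.008) + 14.007
    = 120.110 + 19.152 + 14.007 = 153.269

153.27 g/mol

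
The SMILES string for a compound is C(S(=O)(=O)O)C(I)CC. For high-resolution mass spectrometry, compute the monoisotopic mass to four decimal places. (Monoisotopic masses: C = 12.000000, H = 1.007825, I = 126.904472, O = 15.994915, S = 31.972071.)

Atom tally by fragment:
  HO3SCH2 → C:1 H:3 S:1 O:3
  CH(I) → C:1 H:1 I:1
  CH2 → C:1 H:2
  CH3 → C:1 H:3
Element totals:
  C: 4
  H: 9
  I: 1
  O: 3
  S: 1
Molecular formula: C4H9IO3S.
  M = 4(12.0) + 9(1.007825) + 126.904472 + 3(15.994915) + 31.972071
    = 48.000000 + 9.070425 + 126.904472 + 47.984745 + 31.972071 = 263.931713

263.9317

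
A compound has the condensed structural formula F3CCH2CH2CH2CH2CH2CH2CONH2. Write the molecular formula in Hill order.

C8H14F3NO

Atom tally by fragment:
  F3CCH2 → C:2 H:2 F:3
  CH2 → C:1 H:2
  CH2 → C:1 H:2
  CH2 → C:1 H:2
  CH2 → C:1 H:2
  CH2CONH2 → C:2 H:4 O:1 N:1
Element totals:
  C: 8
  H: 14
  F: 3
  N: 1
  O: 1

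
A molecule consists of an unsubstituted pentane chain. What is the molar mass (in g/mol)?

Atom tally by fragment:
  CH3 → C:1 H:3
  CH2 → C:1 H:2
  CH2 → C:1 H:2
  CH2 → C:1 H:2
  CH3 → C:1 H:3
Element totals:
  C: 5
  H: 12
Molecular formula: C5H12.
  M = 5(12.011) + 12(1.008)
    = 60.055 + 12.096 = 72.151

72.15 g/mol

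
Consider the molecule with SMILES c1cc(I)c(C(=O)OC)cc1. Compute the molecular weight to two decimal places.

262.05 g/mol

Atom tally by fragment:
  benzene ring core → C:6 H:6
  (− 2 ring H displaced by substituents)
  + I → I:1
  + COOCH3 → C:2 H:3 O:2
Element totals:
  C: 8
  H: 7
  I: 1
  O: 2
Molecular formula: C8H7IO2.
  M = 8(12.011) + 7(1.008) + 126.904 + 2(15.999)
    = 96.088 + 7.056 + 126.904 + 31.998 = 262.046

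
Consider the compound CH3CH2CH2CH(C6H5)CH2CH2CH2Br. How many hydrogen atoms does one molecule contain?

Element totals:
  C: 13
  H: 19
  Br: 1

19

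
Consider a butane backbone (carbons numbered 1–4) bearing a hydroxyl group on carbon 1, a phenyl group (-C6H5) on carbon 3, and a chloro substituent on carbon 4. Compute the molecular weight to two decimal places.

Atom tally by fragment:
  HOCH2 → C:1 H:3 O:1
  CH2 → C:1 H:2
  CH(C6H5) → C:7 H:6
  CH2Cl → C:1 H:2 Cl:1
Element totals:
  C: 10
  H: 13
  Cl: 1
  O: 1
Molecular formula: C10H13ClO.
  M = 10(12.011) + 13(1.008) + 35.45 + 15.999
    = 120.110 + 13.104 + 35.450 + 15.999 = 184.663

184.66 g/mol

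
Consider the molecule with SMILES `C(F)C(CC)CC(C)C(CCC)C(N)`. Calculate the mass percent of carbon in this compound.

Atom tally by fragment:
  FCH2 → C:1 H:2 F:1
  CH(C2H5) → C:3 H:6
  CH2 → C:1 H:2
  CH(CH3) → C:2 H:4
  CH(CH2CH2CH3) → C:4 H:8
  CH2NH2 → C:1 H:4 N:1
Element totals:
  C: 12
  H: 26
  F: 1
  N: 1
Molecular formula: C12H26FN.
Molar mass = 203.345 g/mol.
Mass from C: 12 × 12.011 = 144.132 g/mol.
%C = 144.132 / 203.345 × 100 = 70.88%.

70.88%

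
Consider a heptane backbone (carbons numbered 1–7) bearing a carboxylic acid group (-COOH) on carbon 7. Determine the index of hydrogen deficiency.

Atom tally by fragment:
  CH3 → C:1 H:3
  CH2 → C:1 H:2
  CH2 → C:1 H:2
  CH2 → C:1 H:2
  CH2 → C:1 H:2
  CH2 → C:1 H:2
  CH2COOH → C:2 H:3 O:2
Element totals:
  C: 8
  H: 16
  O: 2
Molecular formula: C8H16O2.
DoU = (2C + 2 + N − H − X) / 2 = (2·8 + 2 + 0 − 16 − 0) / 2 = 1.

1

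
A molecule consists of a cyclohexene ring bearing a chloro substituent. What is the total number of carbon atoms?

Atom tally by fragment:
  cyclohexene ring core → C:6 H:10
  (− 1 ring H displaced by substituents)
  + Cl → Cl:1
Element totals:
  C: 6
  H: 9
  Cl: 1

6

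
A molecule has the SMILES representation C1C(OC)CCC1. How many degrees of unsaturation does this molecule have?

1

Atom tally by fragment:
  cyclopentane ring core → C:5 H:10
  (− 1 ring H displaced by substituents)
  + OCH3 → C:1 H:3 O:1
Element totals:
  C: 6
  H: 12
  O: 1
Molecular formula: C6H12O.
DoU = (2C + 2 + N − H − X) / 2 = (2·6 + 2 + 0 − 12 − 0) / 2 = 1.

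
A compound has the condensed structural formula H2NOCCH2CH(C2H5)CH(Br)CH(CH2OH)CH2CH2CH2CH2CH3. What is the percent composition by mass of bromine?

25.92%

Element totals:
  C: 13
  H: 26
  Br: 1
  N: 1
  O: 2
Molecular formula: C13H26BrNO2.
Molar mass = 308.260 g/mol.
Mass from Br: 1 × 79.904 = 79.904 g/mol.
%Br = 79.904 / 308.260 × 100 = 25.92%.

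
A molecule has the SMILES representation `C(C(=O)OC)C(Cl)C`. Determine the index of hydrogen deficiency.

1

Atom tally by fragment:
  CH3OOCCH2 → C:3 H:5 O:2
  CH(Cl) → C:1 H:1 Cl:1
  CH3 → C:1 H:3
Element totals:
  C: 5
  H: 9
  Cl: 1
  O: 2
Molecular formula: C5H9ClO2.
DoU = (2C + 2 + N − H − X) / 2 = (2·5 + 2 + 0 − 9 − 1) / 2 = 1.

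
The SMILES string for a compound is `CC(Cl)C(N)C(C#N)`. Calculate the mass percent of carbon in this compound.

45.29%

Atom tally by fragment:
  CH3 → C:1 H:3
  CH(Cl) → C:1 H:1 Cl:1
  CH(NH2) → C:1 H:3 N:1
  CH2CN → C:2 H:2 N:1
Element totals:
  C: 5
  H: 9
  Cl: 1
  N: 2
Molecular formula: C5H9ClN2.
Molar mass = 132.591 g/mol.
Mass from C: 5 × 12.011 = 60.055 g/mol.
%C = 60.055 / 132.591 × 100 = 45.29%.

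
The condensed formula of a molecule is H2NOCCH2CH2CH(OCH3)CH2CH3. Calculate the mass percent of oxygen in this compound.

Atom tally by fragment:
  H2NOCCH2 → C:2 H:4 O:1 N:1
  CH2 → C:1 H:2
  CH(OCH3) → C:2 H:4 O:1
  CH2 → C:1 H:2
  CH3 → C:1 H:3
Element totals:
  C: 7
  H: 15
  N: 1
  O: 2
Molecular formula: C7H15NO2.
Molar mass = 145.202 g/mol.
Mass from O: 2 × 15.999 = 31.998 g/mol.
%O = 31.998 / 145.202 × 100 = 22.04%.

22.04%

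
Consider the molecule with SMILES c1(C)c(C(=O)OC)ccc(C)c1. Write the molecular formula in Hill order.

C10H12O2

Atom tally by fragment:
  benzene ring core → C:6 H:6
  (− 3 ring H displaced by substituents)
  + CH3 → C:1 H:3
  + COOCH3 → C:2 H:3 O:2
  + CH3 → C:1 H:3
Element totals:
  C: 10
  H: 12
  O: 2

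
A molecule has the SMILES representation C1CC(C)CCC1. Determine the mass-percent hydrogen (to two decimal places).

14.37%

Atom tally by fragment:
  cyclohexane ring core → C:6 H:12
  (− 1 ring H displaced by substituents)
  + CH3 → C:1 H:3
Element totals:
  C: 7
  H: 14
Molecular formula: C7H14.
Molar mass = 98.189 g/mol.
Mass from H: 14 × 1.008 = 14.112 g/mol.
%H = 14.112 / 98.189 × 100 = 14.37%.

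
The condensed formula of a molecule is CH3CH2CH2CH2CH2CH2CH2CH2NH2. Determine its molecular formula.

Element totals:
  C: 8
  H: 19
  N: 1

C8H19N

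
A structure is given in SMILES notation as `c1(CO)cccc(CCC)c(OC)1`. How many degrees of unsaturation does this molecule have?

4

Atom tally by fragment:
  benzene ring core → C:6 H:6
  (− 3 ring H displaced by substituents)
  + CH2OH → C:1 H:3 O:1
  + CH2CH2CH3 → C:3 H:7
  + OCH3 → C:1 H:3 O:1
Element totals:
  C: 11
  H: 16
  O: 2
Molecular formula: C11H16O2.
DoU = (2C + 2 + N − H − X) / 2 = (2·11 + 2 + 0 − 16 − 0) / 2 = 4.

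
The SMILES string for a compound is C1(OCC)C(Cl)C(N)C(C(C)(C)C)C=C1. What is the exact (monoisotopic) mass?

Atom tally by fragment:
  cyclohexene ring core → C:6 H:10
  (− 4 ring H displaced by substituents)
  + OC2H5 → C:2 H:5 O:1
  + Cl → Cl:1
  + NH2 → N:1 H:2
  + C(CH3)3 → C:4 H:9
Element totals:
  C: 12
  H: 22
  Cl: 1
  N: 1
  O: 1
Molecular formula: C12H22ClNO.
  M = 12(12.0) + 22(1.007825) + 34.968853 + 14.003074 + 15.994915
    = 144.000000 + 22.172150 + 34.968853 + 14.003074 + 15.994915 = 231.138992

231.1390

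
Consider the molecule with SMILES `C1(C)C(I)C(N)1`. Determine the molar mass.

Atom tally by fragment:
  cyclopropane ring core → C:3 H:6
  (− 3 ring H displaced by substituents)
  + CH3 → C:1 H:3
  + I → I:1
  + NH2 → N:1 H:2
Element totals:
  C: 4
  H: 8
  I: 1
  N: 1
Molecular formula: C4H8IN.
  M = 4(12.011) + 8(1.008) + 126.904 + 14.007
    = 48.044 + 8.064 + 126.904 + 14.007 = 197.019

197.02 g/mol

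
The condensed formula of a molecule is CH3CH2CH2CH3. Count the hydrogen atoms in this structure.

Atom tally by fragment:
  CH3 → C:1 H:3
  CH2 → C:1 H:2
  CH2 → C:1 H:2
  CH3 → C:1 H:3
Element totals:
  C: 4
  H: 10

10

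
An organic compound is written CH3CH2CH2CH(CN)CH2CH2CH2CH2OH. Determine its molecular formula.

Element totals:
  C: 9
  H: 17
  N: 1
  O: 1

C9H17NO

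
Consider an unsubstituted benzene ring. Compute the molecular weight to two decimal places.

78.11 g/mol

Atom tally by fragment:
  benzene ring core → C:6 H:6
Element totals:
  C: 6
  H: 6
Molecular formula: C6H6.
  M = 6(12.011) + 6(1.008)
    = 72.066 + 6.048 = 78.114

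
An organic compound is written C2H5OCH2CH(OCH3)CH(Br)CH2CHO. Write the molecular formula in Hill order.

Element totals:
  C: 8
  H: 15
  Br: 1
  O: 3

C8H15BrO3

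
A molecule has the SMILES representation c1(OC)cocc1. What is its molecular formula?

C5H6O2

Atom tally by fragment:
  furan ring core → C:4 H:4 O:1
  (− 1 ring H displaced by substituents)
  + OCH3 → C:1 H:3 O:1
Element totals:
  C: 5
  H: 6
  O: 2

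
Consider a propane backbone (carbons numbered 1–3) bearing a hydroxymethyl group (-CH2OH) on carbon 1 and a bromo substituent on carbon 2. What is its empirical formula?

C4H9BrO

Atom tally by fragment:
  HOCH2CH2 → C:2 H:5 O:1
  CH(Br) → C:1 H:1 Br:1
  CH3 → C:1 H:3
Element totals:
  C: 4
  H: 9
  Br: 1
  O: 1
Molecular formula: C4H9BrO.
gcd of subscripts (1, 4, 9, 1) = 1, so the empirical formula equals the molecular formula.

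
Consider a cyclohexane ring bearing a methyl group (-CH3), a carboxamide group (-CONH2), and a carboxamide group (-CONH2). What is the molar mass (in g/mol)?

184.24 g/mol

Atom tally by fragment:
  cyclohexane ring core → C:6 H:12
  (− 3 ring H displaced by substituents)
  + CH3 → C:1 H:3
  + CONH2 → C:1 H:2 O:1 N:1
  + CONH2 → C:1 H:2 O:1 N:1
Element totals:
  C: 9
  H: 16
  N: 2
  O: 2
Molecular formula: C9H16N2O2.
  M = 9(12.011) + 16(1.008) + 2(14.007) + 2(15.999)
    = 108.099 + 16.128 + 28.014 + 31.998 = 184.239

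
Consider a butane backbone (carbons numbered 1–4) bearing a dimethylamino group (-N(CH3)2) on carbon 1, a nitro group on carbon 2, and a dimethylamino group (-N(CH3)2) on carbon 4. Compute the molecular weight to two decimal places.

189.26 g/mol

Atom tally by fragment:
  (CH3)2NCH2 → C:3 H:8 N:1
  CH(NO2) → C:1 H:1 N:1 O:2
  CH2 → C:1 H:2
  CH2N(CH3)2 → C:3 H:8 N:1
Element totals:
  C: 8
  H: 19
  N: 3
  O: 2
Molecular formula: C8H19N3O2.
  M = 8(12.011) + 19(1.008) + 3(14.007) + 2(15.999)
    = 96.088 + 19.152 + 42.021 + 31.998 = 189.259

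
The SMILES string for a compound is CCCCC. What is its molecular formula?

Atom tally by fragment:
  CH3 → C:1 H:3
  CH2 → C:1 H:2
  CH2 → C:1 H:2
  CH2 → C:1 H:2
  CH3 → C:1 H:3
Element totals:
  C: 5
  H: 12

C5H12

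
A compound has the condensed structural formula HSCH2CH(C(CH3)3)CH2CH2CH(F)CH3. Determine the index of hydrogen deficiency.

0

Atom tally by fragment:
  HSCH2 → C:1 H:3 S:1
  CH(C(CH3)3) → C:5 H:10
  CH2 → C:1 H:2
  CH2 → C:1 H:2
  CH(F) → C:1 H:1 F:1
  CH3 → C:1 H:3
Element totals:
  C: 10
  H: 21
  F: 1
  S: 1
Molecular formula: C10H21FS.
DoU = (2C + 2 + N − H − X) / 2 = (2·10 + 2 + 0 − 21 − 1) / 2 = 0.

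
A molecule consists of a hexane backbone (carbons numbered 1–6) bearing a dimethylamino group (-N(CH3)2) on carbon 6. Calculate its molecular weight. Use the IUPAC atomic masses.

Atom tally by fragment:
  CH3 → C:1 H:3
  CH2 → C:1 H:2
  CH2 → C:1 H:2
  CH2 → C:1 H:2
  CH2 → C:1 H:2
  CH2N(CH3)2 → C:3 H:8 N:1
Element totals:
  C: 8
  H: 19
  N: 1
Molecular formula: C8H19N.
  M = 8(12.011) + 19(1.008) + 14.007
    = 96.088 + 19.152 + 14.007 = 129.247

129.25 g/mol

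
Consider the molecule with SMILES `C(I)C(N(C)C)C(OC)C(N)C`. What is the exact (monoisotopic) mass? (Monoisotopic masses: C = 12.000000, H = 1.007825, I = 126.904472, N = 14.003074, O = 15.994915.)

Atom tally by fragment:
  ICH2 → C:1 H:2 I:1
  CH(N(CH3)2) → C:3 H:7 N:1
  CH(OCH3) → C:2 H:4 O:1
  CH(NH2) → C:1 H:3 N:1
  CH3 → C:1 H:3
Element totals:
  C: 8
  H: 19
  I: 1
  N: 2
  O: 1
Molecular formula: C8H19IN2O.
  M = 8(12.0) + 19(1.007825) + 126.904472 + 2(14.003074) + 15.994915
    = 96.000000 + 19.148675 + 126.904472 + 28.006148 + 15.994915 = 286.054210

286.0542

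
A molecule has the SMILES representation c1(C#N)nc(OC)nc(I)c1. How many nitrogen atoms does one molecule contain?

3

Atom tally by fragment:
  pyrimidine ring core → C:4 H:4 N:2
  (− 3 ring H displaced by substituents)
  + CN → C:1 N:1
  + OCH3 → C:1 H:3 O:1
  + I → I:1
Element totals:
  C: 6
  H: 4
  I: 1
  N: 3
  O: 1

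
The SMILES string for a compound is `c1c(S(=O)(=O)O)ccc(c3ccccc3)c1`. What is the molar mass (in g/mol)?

234.27 g/mol

Atom tally by fragment:
  benzene ring core → C:6 H:6
  (− 2 ring H displaced by substituents)
  + SO3H → S:1 O:3 H:1
  + C6H5 → C:6 H:5
Element totals:
  C: 12
  H: 10
  O: 3
  S: 1
Molecular formula: C12H10O3S.
  M = 12(12.011) + 10(1.008) + 3(15.999) + 32.06
    = 144.132 + 10.080 + 47.997 + 32.060 = 234.269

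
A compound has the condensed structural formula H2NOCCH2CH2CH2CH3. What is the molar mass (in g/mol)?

101.15 g/mol

Atom tally by fragment:
  H2NOCCH2 → C:2 H:4 O:1 N:1
  CH2 → C:1 H:2
  CH2 → C:1 H:2
  CH3 → C:1 H:3
Element totals:
  C: 5
  H: 11
  N: 1
  O: 1
Molecular formula: C5H11NO.
  M = 5(12.011) + 11(1.008) + 14.007 + 15.999
    = 60.055 + 11.088 + 14.007 + 15.999 = 101.149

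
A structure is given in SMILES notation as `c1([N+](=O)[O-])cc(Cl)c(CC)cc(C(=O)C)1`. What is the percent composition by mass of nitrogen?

6.15%

Atom tally by fragment:
  benzene ring core → C:6 H:6
  (− 4 ring H displaced by substituents)
  + NO2 → N:1 O:2
  + Cl → Cl:1
  + C2H5 → C:2 H:5
  + COCH3 → C:2 H:3 O:1
Element totals:
  C: 10
  H: 10
  Cl: 1
  N: 1
  O: 3
Molecular formula: C10H10ClNO3.
Molar mass = 227.644 g/mol.
Mass from N: 1 × 14.007 = 14.007 g/mol.
%N = 14.007 / 227.644 × 100 = 6.15%.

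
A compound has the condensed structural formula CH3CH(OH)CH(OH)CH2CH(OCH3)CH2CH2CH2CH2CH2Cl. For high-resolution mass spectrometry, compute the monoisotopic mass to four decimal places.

Atom tally by fragment:
  CH3 → C:1 H:3
  CH(OH) → C:1 H:2 O:1
  CH(OH) → C:1 H:2 O:1
  CH2 → C:1 H:2
  CH(OCH3) → C:2 H:4 O:1
  CH2 → C:1 H:2
  CH2 → C:1 H:2
  CH2 → C:1 H:2
  CH2 → C:1 H:2
  CH2Cl → C:1 H:2 Cl:1
Element totals:
  C: 11
  H: 23
  Cl: 1
  O: 3
Molecular formula: C11H23ClO3.
  M = 11(12.0) + 23(1.007825) + 34.968853 + 3(15.994915)
    = 132.000000 + 23.179975 + 34.968853 + 47.984745 = 238.133573

238.1336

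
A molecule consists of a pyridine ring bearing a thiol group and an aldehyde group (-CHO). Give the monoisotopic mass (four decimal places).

139.0092

Atom tally by fragment:
  pyridine ring core → C:5 H:5 N:1
  (− 2 ring H displaced by substituents)
  + SH → S:1 H:1
  + CHO → C:1 H:1 O:1
Element totals:
  C: 6
  H: 5
  N: 1
  O: 1
  S: 1
Molecular formula: C6H5NOS.
  M = 6(12.0) + 5(1.007825) + 14.003074 + 15.994915 + 31.972071
    = 72.000000 + 5.039125 + 14.003074 + 15.994915 + 31.972071 = 139.009185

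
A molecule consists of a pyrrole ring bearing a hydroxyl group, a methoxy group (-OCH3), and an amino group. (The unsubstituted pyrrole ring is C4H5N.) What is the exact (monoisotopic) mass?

128.0586

Atom tally by fragment:
  pyrrole ring core → C:4 H:5 N:1
  (− 3 ring H displaced by substituents)
  + OH → O:1 H:1
  + OCH3 → C:1 H:3 O:1
  + NH2 → N:1 H:2
Element totals:
  C: 5
  H: 8
  N: 2
  O: 2
Molecular formula: C5H8N2O2.
  M = 5(12.0) + 8(1.007825) + 2(14.003074) + 2(15.994915)
    = 60.000000 + 8.062600 + 28.006148 + 31.989830 = 128.058578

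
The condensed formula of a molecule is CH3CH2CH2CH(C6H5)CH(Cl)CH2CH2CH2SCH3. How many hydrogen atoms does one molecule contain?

23

Element totals:
  C: 15
  H: 23
  Cl: 1
  S: 1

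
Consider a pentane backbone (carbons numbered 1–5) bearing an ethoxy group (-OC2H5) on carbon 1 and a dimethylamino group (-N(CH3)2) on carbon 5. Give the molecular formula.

C9H21NO

Atom tally by fragment:
  C2H5OCH2 → C:3 H:7 O:1
  CH2 → C:1 H:2
  CH2 → C:1 H:2
  CH2 → C:1 H:2
  CH2N(CH3)2 → C:3 H:8 N:1
Element totals:
  C: 9
  H: 21
  N: 1
  O: 1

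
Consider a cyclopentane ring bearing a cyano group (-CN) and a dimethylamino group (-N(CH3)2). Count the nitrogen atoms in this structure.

Atom tally by fragment:
  cyclopentane ring core → C:5 H:10
  (− 2 ring H displaced by substituents)
  + CN → C:1 N:1
  + N(CH3)2 → N:1 C:2 H:6
Element totals:
  C: 8
  H: 14
  N: 2

2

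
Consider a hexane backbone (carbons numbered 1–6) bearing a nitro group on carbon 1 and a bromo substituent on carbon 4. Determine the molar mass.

Atom tally by fragment:
  O2NCH2 → C:1 H:2 N:1 O:2
  CH2 → C:1 H:2
  CH2 → C:1 H:2
  CH(Br) → C:1 H:1 Br:1
  CH2 → C:1 H:2
  CH3 → C:1 H:3
Element totals:
  C: 6
  H: 12
  Br: 1
  N: 1
  O: 2
Molecular formula: C6H12BrNO2.
  M = 6(12.011) + 12(1.008) + 79.904 + 14.007 + 2(15.999)
    = 72.066 + 12.096 + 79.904 + 14.007 + 31.998 = 210.071

210.07 g/mol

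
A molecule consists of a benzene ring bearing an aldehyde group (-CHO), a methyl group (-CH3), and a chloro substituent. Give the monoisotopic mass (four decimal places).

Atom tally by fragment:
  benzene ring core → C:6 H:6
  (− 3 ring H displaced by substituents)
  + CHO → C:1 H:1 O:1
  + CH3 → C:1 H:3
  + Cl → Cl:1
Element totals:
  C: 8
  H: 7
  Cl: 1
  O: 1
Molecular formula: C8H7ClO.
  M = 8(12.0) + 7(1.007825) + 34.968853 + 15.994915
    = 96.000000 + 7.054775 + 34.968853 + 15.994915 = 154.018543

154.0185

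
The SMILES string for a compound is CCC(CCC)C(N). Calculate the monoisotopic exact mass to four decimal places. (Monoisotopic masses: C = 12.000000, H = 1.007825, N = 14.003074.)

Atom tally by fragment:
  CH3 → C:1 H:3
  CH2 → C:1 H:2
  CH(CH2CH2CH3) → C:4 H:8
  CH2NH2 → C:1 H:4 N:1
Element totals:
  C: 7
  H: 17
  N: 1
Molecular formula: C7H17N.
  M = 7(12.0) + 17(1.007825) + 14.003074
    = 84.000000 + 17.133025 + 14.003074 = 115.136099

115.1361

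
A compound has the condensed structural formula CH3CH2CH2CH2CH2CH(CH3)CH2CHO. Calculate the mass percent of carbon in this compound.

76.00%

Element totals:
  C: 9
  H: 18
  O: 1
Molecular formula: C9H18O.
Molar mass = 142.242 g/mol.
Mass from C: 9 × 12.011 = 108.099 g/mol.
%C = 108.099 / 142.242 × 100 = 76.00%.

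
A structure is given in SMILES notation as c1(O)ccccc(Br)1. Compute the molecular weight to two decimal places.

Atom tally by fragment:
  benzene ring core → C:6 H:6
  (− 2 ring H displaced by substituents)
  + OH → O:1 H:1
  + Br → Br:1
Element totals:
  C: 6
  H: 5
  Br: 1
  O: 1
Molecular formula: C6H5BrO.
  M = 6(12.011) + 5(1.008) + 79.904 + 15.999
    = 72.066 + 5.040 + 79.904 + 15.999 = 173.009

173.01 g/mol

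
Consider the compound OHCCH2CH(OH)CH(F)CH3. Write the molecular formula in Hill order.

C5H9FO2

Element totals:
  C: 5
  H: 9
  F: 1
  O: 2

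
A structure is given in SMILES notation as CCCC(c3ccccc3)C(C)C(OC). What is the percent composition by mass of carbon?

81.50%

Atom tally by fragment:
  CH3 → C:1 H:3
  CH2 → C:1 H:2
  CH2 → C:1 H:2
  CH(C6H5) → C:7 H:6
  CH(CH3) → C:2 H:4
  CH2OCH3 → C:2 H:5 O:1
Element totals:
  C: 14
  H: 22
  O: 1
Molecular formula: C14H22O.
Molar mass = 206.329 g/mol.
Mass from C: 14 × 12.011 = 168.154 g/mol.
%C = 168.154 / 206.329 × 100 = 81.50%.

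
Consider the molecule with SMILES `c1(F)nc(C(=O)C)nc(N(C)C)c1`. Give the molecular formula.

C8H10FN3O

Atom tally by fragment:
  pyrimidine ring core → C:4 H:4 N:2
  (− 3 ring H displaced by substituents)
  + F → F:1
  + COCH3 → C:2 H:3 O:1
  + N(CH3)2 → N:1 C:2 H:6
Element totals:
  C: 8
  H: 10
  F: 1
  N: 3
  O: 1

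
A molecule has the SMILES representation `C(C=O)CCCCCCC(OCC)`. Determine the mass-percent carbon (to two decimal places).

70.92%

Atom tally by fragment:
  OHCCH2 → C:2 H:3 O:1
  CH2 → C:1 H:2
  CH2 → C:1 H:2
  CH2 → C:1 H:2
  CH2 → C:1 H:2
  CH2 → C:1 H:2
  CH2 → C:1 H:2
  CH2OC2H5 → C:3 H:7 O:1
Element totals:
  C: 11
  H: 22
  O: 2
Molecular formula: C11H22O2.
Molar mass = 186.295 g/mol.
Mass from C: 11 × 12.011 = 132.121 g/mol.
%C = 132.121 / 186.295 × 100 = 70.92%.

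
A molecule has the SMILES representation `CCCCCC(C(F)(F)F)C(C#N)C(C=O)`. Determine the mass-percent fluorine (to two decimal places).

Atom tally by fragment:
  CH3 → C:1 H:3
  CH2 → C:1 H:2
  CH2 → C:1 H:2
  CH2 → C:1 H:2
  CH2 → C:1 H:2
  CH(CF3) → C:2 H:1 F:3
  CH(CN) → C:2 H:1 N:1
  CH2CHO → C:2 H:3 O:1
Element totals:
  C: 11
  H: 16
  F: 3
  N: 1
  O: 1
Molecular formula: C11H16F3NO.
Molar mass = 235.249 g/mol.
Mass from F: 3 × 18.998 = 56.994 g/mol.
%F = 56.994 / 235.249 × 100 = 24.23%.

24.23%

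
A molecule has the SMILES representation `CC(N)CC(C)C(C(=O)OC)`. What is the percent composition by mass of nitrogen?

Atom tally by fragment:
  CH3 → C:1 H:3
  CH(NH2) → C:1 H:3 N:1
  CH2 → C:1 H:2
  CH(CH3) → C:2 H:4
  CH2COOCH3 → C:3 H:5 O:2
Element totals:
  C: 8
  H: 17
  N: 1
  O: 2
Molecular formula: C8H17NO2.
Molar mass = 159.229 g/mol.
Mass from N: 1 × 14.007 = 14.007 g/mol.
%N = 14.007 / 159.229 × 100 = 8.80%.

8.80%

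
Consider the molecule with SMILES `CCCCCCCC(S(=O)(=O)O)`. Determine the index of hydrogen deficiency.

Atom tally by fragment:
  CH3 → C:1 H:3
  CH2 → C:1 H:2
  CH2 → C:1 H:2
  CH2 → C:1 H:2
  CH2 → C:1 H:2
  CH2 → C:1 H:2
  CH2 → C:1 H:2
  CH2SO3H → C:1 H:3 S:1 O:3
Element totals:
  C: 8
  H: 18
  O: 3
  S: 1
Molecular formula: C8H18O3S.
DoU = (2C + 2 + N − H − X) / 2 = (2·8 + 2 + 0 − 18 − 0) / 2 = 0.

0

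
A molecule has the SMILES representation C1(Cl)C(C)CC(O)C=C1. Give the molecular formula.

Atom tally by fragment:
  cyclohexene ring core → C:6 H:10
  (− 3 ring H displaced by substituents)
  + Cl → Cl:1
  + CH3 → C:1 H:3
  + OH → O:1 H:1
Element totals:
  C: 7
  H: 11
  Cl: 1
  O: 1

C7H11ClO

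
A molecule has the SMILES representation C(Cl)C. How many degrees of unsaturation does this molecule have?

0

Atom tally by fragment:
  ClCH2 → C:1 H:2 Cl:1
  CH3 → C:1 H:3
Element totals:
  C: 2
  H: 5
  Cl: 1
Molecular formula: C2H5Cl.
DoU = (2C + 2 + N − H − X) / 2 = (2·2 + 2 + 0 − 5 − 1) / 2 = 0.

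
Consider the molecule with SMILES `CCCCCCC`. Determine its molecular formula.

C7H16

Atom tally by fragment:
  CH3 → C:1 H:3
  CH2 → C:1 H:2
  CH2 → C:1 H:2
  CH2 → C:1 H:2
  CH2 → C:1 H:2
  CH2 → C:1 H:2
  CH3 → C:1 H:3
Element totals:
  C: 7
  H: 16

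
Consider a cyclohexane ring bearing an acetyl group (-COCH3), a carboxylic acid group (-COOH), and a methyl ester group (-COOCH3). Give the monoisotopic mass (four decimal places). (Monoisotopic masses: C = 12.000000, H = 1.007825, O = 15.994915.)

228.0998

Atom tally by fragment:
  cyclohexane ring core → C:6 H:12
  (− 3 ring H displaced by substituents)
  + COCH3 → C:2 H:3 O:1
  + COOH → C:1 H:1 O:2
  + COOCH3 → C:2 H:3 O:2
Element totals:
  C: 11
  H: 16
  O: 5
Molecular formula: C11H16O5.
  M = 11(12.0) + 16(1.007825) + 5(15.994915)
    = 132.000000 + 16.125200 + 79.974575 = 228.099775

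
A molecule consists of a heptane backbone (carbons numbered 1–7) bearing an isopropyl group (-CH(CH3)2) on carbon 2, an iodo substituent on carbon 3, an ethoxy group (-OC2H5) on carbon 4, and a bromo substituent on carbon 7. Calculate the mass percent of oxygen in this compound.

4.09%

Atom tally by fragment:
  CH3 → C:1 H:3
  CH(CH(CH3)2) → C:4 H:8
  CH(I) → C:1 H:1 I:1
  CH(OC2H5) → C:3 H:6 O:1
  CH2 → C:1 H:2
  CH2 → C:1 H:2
  CH2Br → C:1 H:2 Br:1
Element totals:
  C: 12
  H: 24
  Br: 1
  I: 1
  O: 1
Molecular formula: C12H24BrIO.
Molar mass = 391.131 g/mol.
Mass from O: 1 × 15.999 = 15.999 g/mol.
%O = 15.999 / 391.131 × 100 = 4.09%.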